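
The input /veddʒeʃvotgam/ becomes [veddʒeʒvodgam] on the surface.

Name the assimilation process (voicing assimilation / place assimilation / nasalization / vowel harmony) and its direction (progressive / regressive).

/ʃ/→[ʒ] /t/→[d].
Each target copies a feature from the following segment, so the direction is regressive.

voicing assimilation, regressive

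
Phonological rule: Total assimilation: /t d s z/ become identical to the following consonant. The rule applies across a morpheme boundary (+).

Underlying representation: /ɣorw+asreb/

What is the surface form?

/s/ before /r/ → [r] (total assimilation)

[ɣorw+arreb]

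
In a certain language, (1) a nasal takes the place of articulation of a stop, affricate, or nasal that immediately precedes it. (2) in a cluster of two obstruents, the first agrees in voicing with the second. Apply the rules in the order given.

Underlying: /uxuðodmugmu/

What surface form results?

[uxuðodnugŋu]

Rule 1: /m/ after /d/ (alveolar) → [n]
Rule 1: /m/ after /g/ (velar) → [ŋ]
After rule 1: uxuðodnugŋu
Rule 2: no segment meets the rule's conditions; no change.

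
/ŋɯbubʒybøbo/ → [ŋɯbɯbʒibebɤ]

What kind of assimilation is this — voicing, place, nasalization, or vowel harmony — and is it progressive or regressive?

vowel harmony, progressive

/u/→[ɯ] /y/→[i] /ø/→[e] /o/→[ɤ].
Vowels agree with the first vowel, so the harmony is progressive.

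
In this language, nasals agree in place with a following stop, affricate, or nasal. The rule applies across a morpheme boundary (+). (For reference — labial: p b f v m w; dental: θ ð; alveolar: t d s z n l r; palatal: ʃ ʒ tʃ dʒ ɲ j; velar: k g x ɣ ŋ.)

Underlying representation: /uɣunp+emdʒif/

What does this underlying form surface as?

[uɣump+eɲdʒif]

/n/ before /p/ (labial) → [m]
/m/ before /dʒ/ (palatal) → [ɲ]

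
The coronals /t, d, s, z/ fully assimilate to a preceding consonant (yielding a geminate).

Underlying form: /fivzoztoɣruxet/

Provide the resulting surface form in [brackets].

[fivvozzoɣruxet]

/z/ after /v/ → [v] (total assimilation)
/t/ after /z/ → [z] (total assimilation)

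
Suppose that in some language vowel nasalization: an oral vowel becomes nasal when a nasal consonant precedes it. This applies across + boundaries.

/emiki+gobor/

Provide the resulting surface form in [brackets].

[emĩki+gobor]

/i/ after nasal /m/ → [ĩ]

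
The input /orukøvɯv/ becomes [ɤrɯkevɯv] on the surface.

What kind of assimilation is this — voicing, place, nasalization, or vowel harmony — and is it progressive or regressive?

/o/→[ɤ] /u/→[ɯ] /ø/→[e].
Vowels agree with the last vowel, so the harmony is regressive.

vowel harmony, regressive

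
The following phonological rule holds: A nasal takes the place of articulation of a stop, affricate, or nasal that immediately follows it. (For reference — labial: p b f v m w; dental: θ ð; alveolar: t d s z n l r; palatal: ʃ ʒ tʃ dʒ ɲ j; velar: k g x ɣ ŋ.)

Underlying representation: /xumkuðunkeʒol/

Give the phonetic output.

[xuŋkuðuŋkeʒol]

/m/ before /k/ (velar) → [ŋ]
/n/ before /k/ (velar) → [ŋ]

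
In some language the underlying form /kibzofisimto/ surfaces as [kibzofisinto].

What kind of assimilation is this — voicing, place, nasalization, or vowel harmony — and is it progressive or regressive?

place assimilation, regressive

/m/→[n].
Each target copies a feature from the following segment, so the direction is regressive.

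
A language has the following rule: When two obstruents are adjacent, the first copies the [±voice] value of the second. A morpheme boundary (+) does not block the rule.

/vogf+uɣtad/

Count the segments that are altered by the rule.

/g/ before /f/ (voiceless) → [k]
/ɣ/ before /t/ (voiceless) → [x]
2 segments change.

2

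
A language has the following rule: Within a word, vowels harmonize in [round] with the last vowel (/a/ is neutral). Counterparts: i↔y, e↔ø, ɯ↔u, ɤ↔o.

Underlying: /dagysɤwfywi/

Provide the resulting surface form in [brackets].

/y/ harmonizes with /i/ ([-round]) → [i]
/y/ harmonizes with /i/ ([-round]) → [i]

[dagisɤwfiwi]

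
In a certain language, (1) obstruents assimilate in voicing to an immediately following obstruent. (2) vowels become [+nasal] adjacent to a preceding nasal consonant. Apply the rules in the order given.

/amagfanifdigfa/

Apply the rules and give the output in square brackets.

Rule 1: /g/ before /f/ (voiceless) → [k]
Rule 1: /f/ before /d/ (voiced) → [v]
Rule 1: /g/ before /f/ (voiceless) → [k]
After rule 1: amakfanivdikfa
Rule 2: /a/ after nasal /m/ → [ã]
Rule 2: /i/ after nasal /n/ → [ĩ]

[amãkfanĩvdikfa]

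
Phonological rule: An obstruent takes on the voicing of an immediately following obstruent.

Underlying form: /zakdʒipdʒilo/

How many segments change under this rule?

2

/k/ before /dʒ/ (voiced) → [g]
/p/ before /dʒ/ (voiced) → [b]
2 segments change.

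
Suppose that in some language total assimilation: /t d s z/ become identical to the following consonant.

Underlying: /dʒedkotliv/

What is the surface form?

/d/ before /k/ → [k] (total assimilation)
/t/ before /l/ → [l] (total assimilation)

[dʒekkolliv]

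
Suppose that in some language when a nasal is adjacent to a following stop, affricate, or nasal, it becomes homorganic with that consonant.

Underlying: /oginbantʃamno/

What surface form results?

/n/ before /b/ (labial) → [m]
/n/ before /tʃ/ (palatal) → [ɲ]
/m/ before /n/ (alveolar) → [n]

[ogimbaɲtʃanno]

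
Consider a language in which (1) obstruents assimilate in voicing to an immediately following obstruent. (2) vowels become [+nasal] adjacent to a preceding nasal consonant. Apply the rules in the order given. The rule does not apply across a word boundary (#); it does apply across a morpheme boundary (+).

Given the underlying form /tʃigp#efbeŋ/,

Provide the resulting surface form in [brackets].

[tʃikp#evbeŋ]

Rule 1: /g/ before /p/ (voiceless) → [k]
Rule 1: /f/ before /b/ (voiced) → [v]
After rule 1: tʃikp#evbeŋ
Rule 2: no segment meets the rule's conditions; no change.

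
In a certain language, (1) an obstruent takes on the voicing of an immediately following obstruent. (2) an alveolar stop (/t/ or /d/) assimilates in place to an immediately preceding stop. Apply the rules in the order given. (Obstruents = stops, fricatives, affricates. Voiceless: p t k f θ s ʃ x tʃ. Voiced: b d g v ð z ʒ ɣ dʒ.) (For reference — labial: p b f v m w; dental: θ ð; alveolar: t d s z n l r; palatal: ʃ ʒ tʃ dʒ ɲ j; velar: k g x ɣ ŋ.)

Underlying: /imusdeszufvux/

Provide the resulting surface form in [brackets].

Rule 1: /s/ before /d/ (voiced) → [z]
Rule 1: /s/ before /z/ (voiced) → [z]
Rule 1: /f/ before /v/ (voiced) → [v]
After rule 1: imuzdezzuvvux
Rule 2: no segment meets the rule's conditions; no change.

[imuzdezzuvvux]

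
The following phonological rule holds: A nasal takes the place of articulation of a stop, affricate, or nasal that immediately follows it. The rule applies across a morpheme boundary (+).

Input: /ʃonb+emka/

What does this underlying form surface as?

[ʃomb+eŋka]

/n/ before /b/ (labial) → [m]
/m/ before /k/ (velar) → [ŋ]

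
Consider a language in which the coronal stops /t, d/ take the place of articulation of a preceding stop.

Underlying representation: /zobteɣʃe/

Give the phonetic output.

/t/ after /b/ (labial) → [p]

[zobpeɣʃe]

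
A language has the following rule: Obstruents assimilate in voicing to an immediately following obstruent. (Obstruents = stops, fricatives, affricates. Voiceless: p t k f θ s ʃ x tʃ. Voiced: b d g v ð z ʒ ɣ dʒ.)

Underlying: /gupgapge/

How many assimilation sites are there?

2

/p/ before /g/ (voiced) → [b]
/p/ before /g/ (voiced) → [b]
2 segments change.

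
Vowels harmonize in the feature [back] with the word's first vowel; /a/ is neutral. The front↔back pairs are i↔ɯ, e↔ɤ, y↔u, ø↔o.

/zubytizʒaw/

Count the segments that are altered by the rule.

/y/ harmonizes with /u/ ([+back]) → [u]
/i/ harmonizes with /u/ ([+back]) → [ɯ]
2 segments change.

2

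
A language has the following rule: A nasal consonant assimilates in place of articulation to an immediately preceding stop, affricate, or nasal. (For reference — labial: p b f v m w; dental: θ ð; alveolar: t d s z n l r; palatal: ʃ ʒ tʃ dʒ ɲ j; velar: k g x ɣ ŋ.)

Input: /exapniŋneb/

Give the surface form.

[exapmiŋŋeb]

/n/ after /p/ (labial) → [m]
/n/ after /ŋ/ (velar) → [ŋ]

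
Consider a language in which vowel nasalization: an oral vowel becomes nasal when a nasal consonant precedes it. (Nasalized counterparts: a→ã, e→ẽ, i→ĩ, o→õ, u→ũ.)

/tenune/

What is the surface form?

/u/ after nasal /n/ → [ũ]
/e/ after nasal /n/ → [ẽ]

[tenũnẽ]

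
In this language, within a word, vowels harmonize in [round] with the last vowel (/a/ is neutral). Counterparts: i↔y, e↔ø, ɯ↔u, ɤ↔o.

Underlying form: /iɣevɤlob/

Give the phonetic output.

/i/ harmonizes with /o/ ([+round]) → [y]
/e/ harmonizes with /o/ ([+round]) → [ø]
/ɤ/ harmonizes with /o/ ([+round]) → [o]

[yɣøvolob]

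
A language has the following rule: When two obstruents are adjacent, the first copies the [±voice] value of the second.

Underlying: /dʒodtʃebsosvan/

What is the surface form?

[dʒottʃepsozvan]

/d/ before /tʃ/ (voiceless) → [t]
/b/ before /s/ (voiceless) → [p]
/s/ before /v/ (voiced) → [z]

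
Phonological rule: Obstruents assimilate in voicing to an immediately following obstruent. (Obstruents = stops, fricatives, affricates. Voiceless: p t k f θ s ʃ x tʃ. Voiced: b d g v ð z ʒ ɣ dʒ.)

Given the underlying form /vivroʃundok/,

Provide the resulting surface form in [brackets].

[vivroʃundok]

no segment meets the rule's conditions; no change.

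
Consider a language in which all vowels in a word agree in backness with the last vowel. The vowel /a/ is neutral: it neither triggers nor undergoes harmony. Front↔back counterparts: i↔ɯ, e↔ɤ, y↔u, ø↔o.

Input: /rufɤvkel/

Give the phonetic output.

/u/ harmonizes with /e/ ([-back]) → [y]
/ɤ/ harmonizes with /e/ ([-back]) → [e]

[ryfevkel]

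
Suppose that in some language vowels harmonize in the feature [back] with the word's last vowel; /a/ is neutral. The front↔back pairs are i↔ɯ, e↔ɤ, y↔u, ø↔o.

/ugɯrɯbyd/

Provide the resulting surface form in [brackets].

[ygiribyd]

/u/ harmonizes with /y/ ([-back]) → [y]
/ɯ/ harmonizes with /y/ ([-back]) → [i]
/ɯ/ harmonizes with /y/ ([-back]) → [i]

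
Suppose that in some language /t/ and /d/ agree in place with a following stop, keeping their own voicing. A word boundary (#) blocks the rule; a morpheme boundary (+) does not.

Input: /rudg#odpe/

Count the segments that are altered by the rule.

/d/ before /g/ (velar) → [g]
/d/ before /p/ (labial) → [b]
2 segments change.

2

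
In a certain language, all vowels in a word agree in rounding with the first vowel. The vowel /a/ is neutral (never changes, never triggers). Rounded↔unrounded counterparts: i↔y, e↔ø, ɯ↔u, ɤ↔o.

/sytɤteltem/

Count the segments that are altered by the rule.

/ɤ/ harmonizes with /y/ ([+round]) → [o]
/e/ harmonizes with /y/ ([+round]) → [ø]
/e/ harmonizes with /y/ ([+round]) → [ø]
3 segments change.

3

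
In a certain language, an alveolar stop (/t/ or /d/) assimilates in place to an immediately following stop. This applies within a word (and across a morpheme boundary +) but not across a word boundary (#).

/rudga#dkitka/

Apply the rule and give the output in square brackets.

/d/ before /g/ (velar) → [g]
/d/ before /k/ (velar) → [g]
/t/ before /k/ (velar) → [k]

[rugga#gkikka]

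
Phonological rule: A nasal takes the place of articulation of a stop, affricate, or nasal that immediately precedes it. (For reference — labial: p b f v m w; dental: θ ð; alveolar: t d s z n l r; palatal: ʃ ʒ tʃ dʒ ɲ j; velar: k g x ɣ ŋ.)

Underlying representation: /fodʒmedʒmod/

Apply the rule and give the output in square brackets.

[fodʒɲedʒɲod]

/m/ after /dʒ/ (palatal) → [ɲ]
/m/ after /dʒ/ (palatal) → [ɲ]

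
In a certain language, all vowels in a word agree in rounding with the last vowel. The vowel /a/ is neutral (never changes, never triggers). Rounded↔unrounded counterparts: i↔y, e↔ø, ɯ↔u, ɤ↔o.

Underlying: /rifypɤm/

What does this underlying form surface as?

/y/ harmonizes with /ɤ/ ([-round]) → [i]

[rifipɤm]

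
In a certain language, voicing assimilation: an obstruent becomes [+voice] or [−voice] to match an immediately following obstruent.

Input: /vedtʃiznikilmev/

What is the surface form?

[vettʃiznikilmev]

/d/ before /tʃ/ (voiceless) → [t]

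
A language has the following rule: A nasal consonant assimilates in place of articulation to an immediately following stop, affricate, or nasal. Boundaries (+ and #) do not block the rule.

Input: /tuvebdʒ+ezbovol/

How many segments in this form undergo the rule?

0

No segment meets the rule's conditions.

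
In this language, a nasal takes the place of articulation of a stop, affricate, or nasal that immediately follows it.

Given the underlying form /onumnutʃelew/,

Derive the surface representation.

/m/ before /n/ (alveolar) → [n]

[onunnutʃelew]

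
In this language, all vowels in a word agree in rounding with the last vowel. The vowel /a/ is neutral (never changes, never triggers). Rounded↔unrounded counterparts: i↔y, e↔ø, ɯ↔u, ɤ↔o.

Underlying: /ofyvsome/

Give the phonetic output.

/o/ harmonizes with /e/ ([-round]) → [ɤ]
/y/ harmonizes with /e/ ([-round]) → [i]
/o/ harmonizes with /e/ ([-round]) → [ɤ]

[ɤfivsɤme]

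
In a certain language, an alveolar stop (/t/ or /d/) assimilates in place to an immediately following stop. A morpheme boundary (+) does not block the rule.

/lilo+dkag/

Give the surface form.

/d/ before /k/ (velar) → [g]

[lilo+gkag]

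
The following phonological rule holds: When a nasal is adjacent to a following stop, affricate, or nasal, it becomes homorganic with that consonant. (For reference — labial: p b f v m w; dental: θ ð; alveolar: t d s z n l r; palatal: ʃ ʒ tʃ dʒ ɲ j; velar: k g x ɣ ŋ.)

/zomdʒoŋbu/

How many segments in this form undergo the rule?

2

/m/ before /dʒ/ (palatal) → [ɲ]
/ŋ/ before /b/ (labial) → [m]
2 segments change.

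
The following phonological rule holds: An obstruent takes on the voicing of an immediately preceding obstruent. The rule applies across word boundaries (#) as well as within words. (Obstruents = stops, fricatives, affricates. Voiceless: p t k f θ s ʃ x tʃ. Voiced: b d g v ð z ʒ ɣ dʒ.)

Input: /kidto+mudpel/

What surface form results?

[kiddo+mudbel]

/t/ after /d/ (voiced) → [d]
/p/ after /d/ (voiced) → [b]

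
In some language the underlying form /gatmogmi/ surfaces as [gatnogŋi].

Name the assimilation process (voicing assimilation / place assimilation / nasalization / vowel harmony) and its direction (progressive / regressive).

place assimilation, progressive

/m/→[n] /m/→[ŋ].
Each target copies a feature from the preceding segment, so the direction is progressive.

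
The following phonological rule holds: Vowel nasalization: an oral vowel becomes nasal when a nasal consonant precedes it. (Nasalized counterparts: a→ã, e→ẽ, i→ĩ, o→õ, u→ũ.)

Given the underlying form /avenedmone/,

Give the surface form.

/e/ after nasal /n/ → [ẽ]
/o/ after nasal /m/ → [õ]
/e/ after nasal /n/ → [ẽ]

[avenẽdmõnẽ]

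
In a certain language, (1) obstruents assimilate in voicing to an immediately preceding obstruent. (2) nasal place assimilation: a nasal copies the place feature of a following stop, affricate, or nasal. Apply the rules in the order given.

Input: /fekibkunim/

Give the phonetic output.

[fekibgunim]

Rule 1: /k/ after /b/ (voiced) → [g]
After rule 1: fekibgunim
Rule 2: no segment meets the rule's conditions; no change.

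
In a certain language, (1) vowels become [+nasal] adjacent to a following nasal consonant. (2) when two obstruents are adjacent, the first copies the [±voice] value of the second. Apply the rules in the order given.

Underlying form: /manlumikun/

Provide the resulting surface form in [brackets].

Rule 1: /a/ before nasal /n/ → [ã]
Rule 1: /u/ before nasal /m/ → [ũ]
Rule 1: /u/ before nasal /n/ → [ũ]
After rule 1: mãnlũmikũn
Rule 2: no segment meets the rule's conditions; no change.

[mãnlũmikũn]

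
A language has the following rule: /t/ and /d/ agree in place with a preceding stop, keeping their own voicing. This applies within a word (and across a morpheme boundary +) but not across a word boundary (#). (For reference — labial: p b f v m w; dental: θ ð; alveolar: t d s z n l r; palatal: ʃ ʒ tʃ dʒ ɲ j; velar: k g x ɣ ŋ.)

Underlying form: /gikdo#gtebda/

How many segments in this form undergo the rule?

/d/ after /k/ (velar) → [g]
/t/ after /g/ (velar) → [k]
/d/ after /b/ (labial) → [b]
3 segments change.

3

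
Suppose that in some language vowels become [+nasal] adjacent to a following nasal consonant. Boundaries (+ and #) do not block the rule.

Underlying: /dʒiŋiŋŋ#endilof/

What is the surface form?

/i/ before nasal /ŋ/ → [ĩ]
/i/ before nasal /ŋ/ → [ĩ]
/e/ before nasal /n/ → [ẽ]

[dʒĩŋĩŋŋ#ẽndilof]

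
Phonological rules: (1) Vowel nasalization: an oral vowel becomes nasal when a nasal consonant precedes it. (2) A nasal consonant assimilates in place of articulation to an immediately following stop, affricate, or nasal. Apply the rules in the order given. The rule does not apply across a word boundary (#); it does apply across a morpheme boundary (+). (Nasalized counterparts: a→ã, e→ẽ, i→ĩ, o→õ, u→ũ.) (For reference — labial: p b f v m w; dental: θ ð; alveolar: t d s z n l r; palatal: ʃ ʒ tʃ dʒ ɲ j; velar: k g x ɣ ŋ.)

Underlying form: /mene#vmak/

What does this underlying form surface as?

Rule 1: /e/ after nasal /m/ → [ẽ]
Rule 1: /e/ after nasal /n/ → [ẽ]
Rule 1: /a/ after nasal /m/ → [ã]
After rule 1: mẽnẽ#vmãk
Rule 2: no segment meets the rule's conditions; no change.

[mẽnẽ#vmãk]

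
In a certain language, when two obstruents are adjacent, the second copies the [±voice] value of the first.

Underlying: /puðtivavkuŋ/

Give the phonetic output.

/t/ after /ð/ (voiced) → [d]
/k/ after /v/ (voiced) → [g]

[puðdivavguŋ]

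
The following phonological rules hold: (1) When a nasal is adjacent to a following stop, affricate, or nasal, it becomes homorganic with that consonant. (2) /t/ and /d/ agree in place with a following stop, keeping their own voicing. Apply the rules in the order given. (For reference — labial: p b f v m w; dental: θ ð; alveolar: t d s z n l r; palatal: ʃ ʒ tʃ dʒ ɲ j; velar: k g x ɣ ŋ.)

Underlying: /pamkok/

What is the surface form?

Rule 1: /m/ before /k/ (velar) → [ŋ]
After rule 1: paŋkok
Rule 2: no segment meets the rule's conditions; no change.

[paŋkok]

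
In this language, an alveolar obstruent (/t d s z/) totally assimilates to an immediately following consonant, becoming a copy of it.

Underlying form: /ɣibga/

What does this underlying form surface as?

[ɣibga]

no segment meets the rule's conditions; no change.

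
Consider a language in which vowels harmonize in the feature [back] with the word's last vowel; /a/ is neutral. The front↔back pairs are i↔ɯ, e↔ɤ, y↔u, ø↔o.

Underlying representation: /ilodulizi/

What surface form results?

/o/ harmonizes with /i/ ([-back]) → [ø]
/u/ harmonizes with /i/ ([-back]) → [y]

[ilødylizi]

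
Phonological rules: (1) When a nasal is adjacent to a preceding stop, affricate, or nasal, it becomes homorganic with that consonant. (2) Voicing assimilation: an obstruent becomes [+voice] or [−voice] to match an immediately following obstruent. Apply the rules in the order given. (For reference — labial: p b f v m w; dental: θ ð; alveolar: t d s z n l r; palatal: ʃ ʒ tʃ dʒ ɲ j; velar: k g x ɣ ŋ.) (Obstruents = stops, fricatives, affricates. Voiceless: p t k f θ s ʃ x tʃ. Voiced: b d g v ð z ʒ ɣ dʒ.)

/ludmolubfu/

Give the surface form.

[ludnolupfu]

Rule 1: /m/ after /d/ (alveolar) → [n]
After rule 1: ludnolubfu
Rule 2: /b/ before /f/ (voiceless) → [p]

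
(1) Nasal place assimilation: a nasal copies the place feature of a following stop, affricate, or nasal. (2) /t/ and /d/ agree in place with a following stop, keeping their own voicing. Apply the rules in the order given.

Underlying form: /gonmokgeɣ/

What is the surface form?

Rule 1: /n/ before /m/ (labial) → [m]
After rule 1: gommokgeɣ
Rule 2: no segment meets the rule's conditions; no change.

[gommokgeɣ]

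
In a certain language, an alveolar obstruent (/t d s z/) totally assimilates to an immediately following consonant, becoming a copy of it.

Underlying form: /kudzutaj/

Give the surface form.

/d/ before /z/ → [z] (total assimilation)

[kuzzutaj]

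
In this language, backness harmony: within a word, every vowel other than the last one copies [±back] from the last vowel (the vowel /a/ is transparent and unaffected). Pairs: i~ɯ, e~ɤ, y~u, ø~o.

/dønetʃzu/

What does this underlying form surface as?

/ø/ harmonizes with /u/ ([+back]) → [o]
/e/ harmonizes with /u/ ([+back]) → [ɤ]

[donɤtʃzu]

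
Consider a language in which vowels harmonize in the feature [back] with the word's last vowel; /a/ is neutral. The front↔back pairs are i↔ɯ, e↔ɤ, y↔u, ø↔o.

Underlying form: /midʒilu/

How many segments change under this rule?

2

/i/ harmonizes with /u/ ([+back]) → [ɯ]
/i/ harmonizes with /u/ ([+back]) → [ɯ]
2 segments change.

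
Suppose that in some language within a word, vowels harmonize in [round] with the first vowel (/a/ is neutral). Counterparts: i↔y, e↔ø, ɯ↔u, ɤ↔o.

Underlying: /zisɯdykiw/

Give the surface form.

/y/ harmonizes with /i/ ([-round]) → [i]

[zisɯdikiw]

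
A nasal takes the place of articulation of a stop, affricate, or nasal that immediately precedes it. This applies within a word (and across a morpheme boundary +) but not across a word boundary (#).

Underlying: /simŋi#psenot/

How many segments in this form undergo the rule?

1

/ŋ/ after /m/ (labial) → [m]
1 segment changes.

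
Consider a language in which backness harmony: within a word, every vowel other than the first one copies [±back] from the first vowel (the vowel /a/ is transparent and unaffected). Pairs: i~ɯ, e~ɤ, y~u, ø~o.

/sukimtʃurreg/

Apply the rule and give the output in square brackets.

[sukɯmtʃurrɤg]

/i/ harmonizes with /u/ ([+back]) → [ɯ]
/e/ harmonizes with /u/ ([+back]) → [ɤ]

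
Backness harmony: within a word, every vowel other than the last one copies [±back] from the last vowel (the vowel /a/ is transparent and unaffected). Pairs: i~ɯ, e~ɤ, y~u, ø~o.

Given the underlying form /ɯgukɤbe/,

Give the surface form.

/ɯ/ harmonizes with /e/ ([-back]) → [i]
/u/ harmonizes with /e/ ([-back]) → [y]
/ɤ/ harmonizes with /e/ ([-back]) → [e]

[igykebe]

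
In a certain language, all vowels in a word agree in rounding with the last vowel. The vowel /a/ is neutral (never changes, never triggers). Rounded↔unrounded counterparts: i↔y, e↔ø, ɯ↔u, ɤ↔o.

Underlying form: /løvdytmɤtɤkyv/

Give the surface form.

[løvdytmotokyv]

/ɤ/ harmonizes with /y/ ([+round]) → [o]
/ɤ/ harmonizes with /y/ ([+round]) → [o]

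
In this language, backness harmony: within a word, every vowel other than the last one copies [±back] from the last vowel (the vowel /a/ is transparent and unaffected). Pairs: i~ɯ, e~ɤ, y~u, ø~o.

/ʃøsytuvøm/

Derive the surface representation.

[ʃøsytyvøm]

/u/ harmonizes with /ø/ ([-back]) → [y]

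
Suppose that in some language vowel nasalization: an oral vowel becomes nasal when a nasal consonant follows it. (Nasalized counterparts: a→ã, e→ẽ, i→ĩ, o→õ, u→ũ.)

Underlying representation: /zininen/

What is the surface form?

[zĩnĩnẽn]

/i/ before nasal /n/ → [ĩ]
/i/ before nasal /n/ → [ĩ]
/e/ before nasal /n/ → [ẽ]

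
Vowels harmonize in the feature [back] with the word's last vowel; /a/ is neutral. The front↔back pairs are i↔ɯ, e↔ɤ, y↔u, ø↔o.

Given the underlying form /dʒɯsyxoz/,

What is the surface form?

/y/ harmonizes with /o/ ([+back]) → [u]

[dʒɯsuxoz]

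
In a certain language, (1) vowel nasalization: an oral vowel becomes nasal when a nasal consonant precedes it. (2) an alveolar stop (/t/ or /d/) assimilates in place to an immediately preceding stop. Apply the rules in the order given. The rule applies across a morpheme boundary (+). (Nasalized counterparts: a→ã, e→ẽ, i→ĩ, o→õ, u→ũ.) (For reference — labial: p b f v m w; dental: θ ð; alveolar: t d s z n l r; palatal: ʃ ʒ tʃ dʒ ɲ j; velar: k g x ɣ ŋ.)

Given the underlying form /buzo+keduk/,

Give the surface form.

Rule 1: no segment meets the rule's conditions; no change.
After rule 1: buzo+keduk
Rule 2: no segment meets the rule's conditions; no change.

[buzo+keduk]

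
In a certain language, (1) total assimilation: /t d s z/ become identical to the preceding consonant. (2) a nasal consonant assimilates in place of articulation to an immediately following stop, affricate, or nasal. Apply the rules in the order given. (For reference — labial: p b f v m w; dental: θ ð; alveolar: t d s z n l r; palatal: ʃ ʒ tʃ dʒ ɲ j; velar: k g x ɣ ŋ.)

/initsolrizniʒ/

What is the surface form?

Rule 1: /s/ after /t/ → [t] (total assimilation)
After rule 1: inittolrizniʒ
Rule 2: no segment meets the rule's conditions; no change.

[inittolrizniʒ]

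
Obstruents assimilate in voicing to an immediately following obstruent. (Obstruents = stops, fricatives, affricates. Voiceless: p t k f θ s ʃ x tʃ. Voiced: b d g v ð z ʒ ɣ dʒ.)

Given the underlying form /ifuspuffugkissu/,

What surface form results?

/g/ before /k/ (voiceless) → [k]

[ifuspuffukkissu]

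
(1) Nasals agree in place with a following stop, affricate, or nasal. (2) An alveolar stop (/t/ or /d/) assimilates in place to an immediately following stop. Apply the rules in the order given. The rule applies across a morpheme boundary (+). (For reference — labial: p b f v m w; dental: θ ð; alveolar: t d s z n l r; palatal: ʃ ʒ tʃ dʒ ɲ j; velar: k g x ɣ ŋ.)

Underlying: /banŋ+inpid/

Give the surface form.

[baŋŋ+impid]

Rule 1: /n/ before /ŋ/ (velar) → [ŋ]
Rule 1: /n/ before /p/ (labial) → [m]
After rule 1: baŋŋ+impid
Rule 2: no segment meets the rule's conditions; no change.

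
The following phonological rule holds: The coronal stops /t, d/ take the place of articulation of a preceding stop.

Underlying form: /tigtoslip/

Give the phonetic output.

[tigkoslip]

/t/ after /g/ (velar) → [k]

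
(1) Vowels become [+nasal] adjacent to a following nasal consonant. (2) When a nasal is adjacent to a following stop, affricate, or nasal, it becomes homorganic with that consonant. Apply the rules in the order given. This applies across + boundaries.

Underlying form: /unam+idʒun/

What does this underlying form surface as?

[ũnãm+idʒũn]

Rule 1: /u/ before nasal /n/ → [ũ]
Rule 1: /a/ before nasal /m/ → [ã]
Rule 1: /u/ before nasal /n/ → [ũ]
After rule 1: ũnãm+idʒũn
Rule 2: no segment meets the rule's conditions; no change.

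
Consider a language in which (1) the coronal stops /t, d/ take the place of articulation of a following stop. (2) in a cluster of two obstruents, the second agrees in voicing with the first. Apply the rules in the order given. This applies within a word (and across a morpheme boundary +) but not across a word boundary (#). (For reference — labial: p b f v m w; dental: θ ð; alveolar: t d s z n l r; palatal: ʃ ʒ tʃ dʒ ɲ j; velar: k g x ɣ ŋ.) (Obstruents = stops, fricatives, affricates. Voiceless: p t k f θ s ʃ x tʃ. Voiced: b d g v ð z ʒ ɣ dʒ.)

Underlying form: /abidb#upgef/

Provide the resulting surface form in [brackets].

Rule 1: /d/ before /b/ (labial) → [b]
After rule 1: abibb#upgef
Rule 2: /g/ after /p/ (voiceless) → [k]

[abibb#upkef]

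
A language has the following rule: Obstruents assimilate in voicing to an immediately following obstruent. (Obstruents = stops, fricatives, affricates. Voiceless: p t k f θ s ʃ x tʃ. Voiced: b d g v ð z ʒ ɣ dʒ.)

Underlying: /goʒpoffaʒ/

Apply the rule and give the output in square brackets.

/ʒ/ before /p/ (voiceless) → [ʃ]

[goʃpoffaʒ]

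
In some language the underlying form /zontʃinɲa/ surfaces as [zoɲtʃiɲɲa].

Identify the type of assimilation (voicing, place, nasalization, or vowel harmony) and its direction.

place assimilation, regressive

/n/→[ɲ] /n/→[ɲ].
Each target copies a feature from the following segment, so the direction is regressive.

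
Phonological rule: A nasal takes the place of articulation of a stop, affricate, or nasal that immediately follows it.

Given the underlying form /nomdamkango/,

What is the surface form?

[nondaŋkaŋgo]

/m/ before /d/ (alveolar) → [n]
/m/ before /k/ (velar) → [ŋ]
/n/ before /g/ (velar) → [ŋ]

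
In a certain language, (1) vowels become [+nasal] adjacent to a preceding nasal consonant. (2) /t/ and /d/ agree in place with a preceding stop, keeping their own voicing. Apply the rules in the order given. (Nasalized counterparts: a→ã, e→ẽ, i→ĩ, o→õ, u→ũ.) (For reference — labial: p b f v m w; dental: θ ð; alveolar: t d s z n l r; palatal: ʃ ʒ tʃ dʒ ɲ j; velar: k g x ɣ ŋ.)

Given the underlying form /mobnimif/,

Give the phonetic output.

[mõbnĩmĩf]

Rule 1: /o/ after nasal /m/ → [õ]
Rule 1: /i/ after nasal /n/ → [ĩ]
Rule 1: /i/ after nasal /m/ → [ĩ]
After rule 1: mõbnĩmĩf
Rule 2: no segment meets the rule's conditions; no change.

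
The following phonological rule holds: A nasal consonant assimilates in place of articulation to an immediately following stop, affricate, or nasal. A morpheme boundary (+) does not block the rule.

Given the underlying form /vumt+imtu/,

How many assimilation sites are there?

2

/m/ before /t/ (alveolar) → [n]
/m/ before /t/ (alveolar) → [n]
2 segments change.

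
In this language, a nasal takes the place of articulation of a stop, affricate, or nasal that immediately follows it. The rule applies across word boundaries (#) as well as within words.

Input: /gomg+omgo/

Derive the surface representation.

/m/ before /g/ (velar) → [ŋ]
/m/ before /g/ (velar) → [ŋ]

[goŋg+oŋgo]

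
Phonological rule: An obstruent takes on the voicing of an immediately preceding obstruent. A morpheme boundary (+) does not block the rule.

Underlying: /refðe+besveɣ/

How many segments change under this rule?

/ð/ after /f/ (voiceless) → [θ]
/v/ after /s/ (voiceless) → [f]
2 segments change.

2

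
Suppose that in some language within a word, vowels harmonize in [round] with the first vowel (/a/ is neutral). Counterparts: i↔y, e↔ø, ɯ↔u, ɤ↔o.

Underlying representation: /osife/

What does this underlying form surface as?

/i/ harmonizes with /o/ ([+round]) → [y]
/e/ harmonizes with /o/ ([+round]) → [ø]

[osyfø]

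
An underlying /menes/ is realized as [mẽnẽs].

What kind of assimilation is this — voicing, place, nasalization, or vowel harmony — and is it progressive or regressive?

/e/→[ẽ] /e/→[ẽ].
Each target copies a feature from the preceding segment, so the direction is progressive.

nasalization, progressive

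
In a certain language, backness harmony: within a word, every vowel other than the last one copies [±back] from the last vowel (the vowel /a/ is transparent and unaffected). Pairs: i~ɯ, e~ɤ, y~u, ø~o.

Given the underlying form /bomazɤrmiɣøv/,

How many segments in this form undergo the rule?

2

/o/ harmonizes with /ø/ ([-back]) → [ø]
/ɤ/ harmonizes with /ø/ ([-back]) → [e]
2 segments change.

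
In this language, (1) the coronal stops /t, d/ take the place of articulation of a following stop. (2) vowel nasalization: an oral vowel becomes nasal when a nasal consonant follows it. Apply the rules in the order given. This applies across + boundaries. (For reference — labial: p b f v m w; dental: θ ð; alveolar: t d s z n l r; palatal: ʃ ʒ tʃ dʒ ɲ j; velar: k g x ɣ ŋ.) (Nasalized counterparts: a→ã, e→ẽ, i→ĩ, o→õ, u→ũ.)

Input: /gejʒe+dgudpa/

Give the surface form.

[gejʒe+ggubpa]

Rule 1: /d/ before /g/ (velar) → [g]
Rule 1: /d/ before /p/ (labial) → [b]
After rule 1: gejʒe+ggubpa
Rule 2: no segment meets the rule's conditions; no change.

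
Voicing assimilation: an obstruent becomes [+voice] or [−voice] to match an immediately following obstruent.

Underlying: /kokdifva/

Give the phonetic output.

/k/ before /d/ (voiced) → [g]
/f/ before /v/ (voiced) → [v]

[kogdivva]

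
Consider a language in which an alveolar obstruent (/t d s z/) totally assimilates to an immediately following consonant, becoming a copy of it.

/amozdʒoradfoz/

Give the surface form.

[amodʒdʒoraffoz]

/z/ before /dʒ/ → [dʒ] (total assimilation)
/d/ before /f/ → [f] (total assimilation)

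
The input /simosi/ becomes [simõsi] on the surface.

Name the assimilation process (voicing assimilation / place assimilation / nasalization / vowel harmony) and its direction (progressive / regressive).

nasalization, progressive

/o/→[õ].
Each target copies a feature from the preceding segment, so the direction is progressive.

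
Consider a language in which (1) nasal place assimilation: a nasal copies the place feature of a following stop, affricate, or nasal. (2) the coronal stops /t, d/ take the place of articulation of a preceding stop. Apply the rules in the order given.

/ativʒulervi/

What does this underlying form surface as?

[ativʒulervi]

Rule 1: no segment meets the rule's conditions; no change.
After rule 1: ativʒulervi
Rule 2: no segment meets the rule's conditions; no change.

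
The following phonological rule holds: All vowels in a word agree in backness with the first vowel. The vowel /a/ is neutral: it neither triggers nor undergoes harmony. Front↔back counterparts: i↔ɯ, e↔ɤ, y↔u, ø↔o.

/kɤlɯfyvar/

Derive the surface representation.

/y/ harmonizes with /ɤ/ ([+back]) → [u]

[kɤlɯfuvar]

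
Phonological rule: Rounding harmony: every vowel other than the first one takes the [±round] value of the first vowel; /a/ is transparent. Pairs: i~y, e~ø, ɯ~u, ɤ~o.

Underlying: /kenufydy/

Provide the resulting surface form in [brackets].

/u/ harmonizes with /e/ ([-round]) → [ɯ]
/y/ harmonizes with /e/ ([-round]) → [i]
/y/ harmonizes with /e/ ([-round]) → [i]

[kenɯfidi]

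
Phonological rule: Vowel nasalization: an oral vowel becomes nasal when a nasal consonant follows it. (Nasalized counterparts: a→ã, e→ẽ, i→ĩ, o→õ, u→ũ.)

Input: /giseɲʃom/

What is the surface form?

/e/ before nasal /ɲ/ → [ẽ]
/o/ before nasal /m/ → [õ]

[gisẽɲʃõm]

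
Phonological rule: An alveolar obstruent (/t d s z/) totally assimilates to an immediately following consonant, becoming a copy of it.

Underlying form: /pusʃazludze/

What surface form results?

[puʃʃalluzze]

/s/ before /ʃ/ → [ʃ] (total assimilation)
/z/ before /l/ → [l] (total assimilation)
/d/ before /z/ → [z] (total assimilation)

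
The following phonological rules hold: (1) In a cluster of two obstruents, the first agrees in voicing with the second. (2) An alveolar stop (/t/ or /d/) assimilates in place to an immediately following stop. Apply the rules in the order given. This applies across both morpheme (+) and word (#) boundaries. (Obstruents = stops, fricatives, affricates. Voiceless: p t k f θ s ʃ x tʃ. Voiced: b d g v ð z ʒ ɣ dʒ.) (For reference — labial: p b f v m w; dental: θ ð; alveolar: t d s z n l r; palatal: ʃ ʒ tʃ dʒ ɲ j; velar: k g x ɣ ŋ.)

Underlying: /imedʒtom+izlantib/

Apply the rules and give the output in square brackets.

Rule 1: /dʒ/ before /t/ (voiceless) → [tʃ]
After rule 1: imetʃtom+izlantib
Rule 2: no segment meets the rule's conditions; no change.

[imetʃtom+izlantib]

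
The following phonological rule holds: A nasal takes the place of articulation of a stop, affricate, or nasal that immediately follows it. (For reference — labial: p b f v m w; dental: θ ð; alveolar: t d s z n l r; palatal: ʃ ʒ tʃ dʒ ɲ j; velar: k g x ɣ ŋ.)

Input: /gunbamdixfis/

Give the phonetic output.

/n/ before /b/ (labial) → [m]
/m/ before /d/ (alveolar) → [n]

[gumbandixfis]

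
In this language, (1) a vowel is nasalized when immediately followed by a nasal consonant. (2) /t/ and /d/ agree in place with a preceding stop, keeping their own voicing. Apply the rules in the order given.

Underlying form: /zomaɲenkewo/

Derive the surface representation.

[zõmãɲẽnkewo]

Rule 1: /o/ before nasal /m/ → [õ]
Rule 1: /a/ before nasal /ɲ/ → [ã]
Rule 1: /e/ before nasal /n/ → [ẽ]
After rule 1: zõmãɲẽnkewo
Rule 2: no segment meets the rule's conditions; no change.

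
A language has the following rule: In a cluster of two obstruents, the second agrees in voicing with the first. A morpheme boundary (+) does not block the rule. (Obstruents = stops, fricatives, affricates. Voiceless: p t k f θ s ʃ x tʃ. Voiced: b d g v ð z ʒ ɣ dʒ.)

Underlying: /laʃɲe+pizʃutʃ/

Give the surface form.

/ʃ/ after /z/ (voiced) → [ʒ]

[laʃɲe+pizʒutʃ]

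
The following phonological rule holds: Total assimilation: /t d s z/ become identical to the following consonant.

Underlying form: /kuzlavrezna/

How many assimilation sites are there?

2

/z/ before /l/ → [l] (total assimilation)
/z/ before /n/ → [n] (total assimilation)
2 segments change.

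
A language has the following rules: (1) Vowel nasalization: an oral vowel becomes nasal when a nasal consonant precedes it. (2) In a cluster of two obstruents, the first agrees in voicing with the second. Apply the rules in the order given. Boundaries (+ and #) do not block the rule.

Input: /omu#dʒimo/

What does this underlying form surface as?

[omũ#dʒimõ]

Rule 1: /u/ after nasal /m/ → [ũ]
Rule 1: /o/ after nasal /m/ → [õ]
After rule 1: omũ#dʒimõ
Rule 2: no segment meets the rule's conditions; no change.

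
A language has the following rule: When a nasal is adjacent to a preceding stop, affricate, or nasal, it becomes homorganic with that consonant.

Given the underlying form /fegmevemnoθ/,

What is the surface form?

/m/ after /g/ (velar) → [ŋ]
/n/ after /m/ (labial) → [m]

[fegŋevemmoθ]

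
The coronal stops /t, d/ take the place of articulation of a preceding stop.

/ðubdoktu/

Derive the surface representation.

/d/ after /b/ (labial) → [b]
/t/ after /k/ (velar) → [k]

[ðubbokku]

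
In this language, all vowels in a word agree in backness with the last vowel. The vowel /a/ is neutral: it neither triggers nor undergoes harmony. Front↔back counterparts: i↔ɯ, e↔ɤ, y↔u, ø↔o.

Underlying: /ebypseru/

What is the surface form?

[ɤbupsɤru]

/e/ harmonizes with /u/ ([+back]) → [ɤ]
/y/ harmonizes with /u/ ([+back]) → [u]
/e/ harmonizes with /u/ ([+back]) → [ɤ]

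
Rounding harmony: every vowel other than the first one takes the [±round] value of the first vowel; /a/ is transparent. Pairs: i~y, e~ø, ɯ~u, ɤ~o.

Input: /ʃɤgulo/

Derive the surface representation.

/u/ harmonizes with /ɤ/ ([-round]) → [ɯ]
/o/ harmonizes with /ɤ/ ([-round]) → [ɤ]

[ʃɤgɯlɤ]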